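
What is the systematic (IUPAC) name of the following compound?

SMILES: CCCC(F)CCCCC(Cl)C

The parent chain contains 10 carbons (decane).
The numbering direction is chosen so that the substituent locant set {2,7} is lower than {4,9} at the first point of difference.
This places a chloro group at C-2; a fluoro group at C-7.
The substituents are ordered alphabetically, ignoring any di-/tri- multipliers.
The name is 2-chloro-7-fluorodecane.

2-chloro-7-fluorodecane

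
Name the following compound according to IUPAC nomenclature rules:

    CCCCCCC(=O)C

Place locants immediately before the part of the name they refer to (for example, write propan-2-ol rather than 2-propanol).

The longest carbon chain that includes the carbonyl has 8 carbons, so the parent hydride is octane.
The highest-priority functional group is a ketone (C=O on an internal carbon), so the name ends in -one.
The numbering direction is chosen so that numbering from this end puts the carbonyl group at C-2 rather than C-7.
With this numbering: the carbonyl at C-2.
The name is octan-2-one.

octan-2-one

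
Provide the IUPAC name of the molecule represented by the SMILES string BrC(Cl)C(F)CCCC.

1-bromo-1-chloro-2-fluorohexane

The longest continuous carbon chain has 6 atoms, so the parent hydride is hexane.
Choose the numbering such that the substituent locant set {1,1,2} is lower than {5,6,6} at the first point of difference.
That gives a bromo group at C-1; a chloro group at C-1; a fluoro group at C-2.
Prefixes are listed alphabetically: bromo, chloro, fluoro.
Putting it together: 1-bromo-1-chloro-2-fluorohexane.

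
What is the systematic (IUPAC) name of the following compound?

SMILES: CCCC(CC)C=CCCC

6-ethylnon-4-ene

The longest carbon chain that includes the multiple bond has 9 carbons, so the parent hydride is nonane.
There is one C=C double bond, indicated by the ending -ene.
Number the chain so that numbering from this end puts the double bond at C-4 rather than C-5.
With this numbering: the double bond between C-4 and C-5; an ethyl group at C-6.
The name is 6-ethylnon-4-ene.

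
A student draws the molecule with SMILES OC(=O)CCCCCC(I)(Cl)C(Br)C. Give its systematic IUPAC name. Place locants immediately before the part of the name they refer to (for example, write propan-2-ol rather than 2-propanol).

8-bromo-7-chloro-7-iodononanoic acid

Counting along the main chain through the –COOH group gives 9 carbons: the parent is nonane.
The principal characteristic group is a carboxylic acid (terminal –COOH), named with the suffix -oic acid.
The numbering direction is chosen so that the carboxylic acid carbon is C-1 by definition.
With this numbering: a bromo group at C-8; a chloro group at C-7; an iodo group at C-7.
Substituent prefixes are cited in alphabetical order (multiplying prefixes like di-/tri- are ignored for ordering).
The name is 8-bromo-7-chloro-7-iodononanoic acid.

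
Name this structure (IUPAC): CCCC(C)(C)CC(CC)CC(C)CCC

The longest carbon chain is 11 atoms: the parent is undecane.
Choose the numbering such that the substituent locant set {4,4,6,8} is lower than {4,6,8,8} at the first point of difference.
That gives an ethyl group at C-6; methyl groups at C-4 (×2) and C-8.
The substituents are ordered alphabetically, ignoring any di-/tri- multipliers.
Assembling the pieces gives 6-ethyl-4,4,8-trimethylundecane.

6-ethyl-4,4,8-trimethylundecane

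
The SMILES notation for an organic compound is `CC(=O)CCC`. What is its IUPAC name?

pentan-2-one

The longest carbon chain that includes the carbonyl has 5 carbons, so the parent hydride is pentane.
The highest-priority functional group is a ketone (C=O on an internal carbon), so the name ends in -one.
Number the chain so that numbering from this end puts the carbonyl group at C-2 rather than C-4.
This places the carbonyl at C-2.
Putting it together: pentan-2-one.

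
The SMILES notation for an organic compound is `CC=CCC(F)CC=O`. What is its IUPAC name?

The longest chain bearing the –CHO group and the multiple bond is 7 carbons long (heptane).
The highest-priority functional group is an aldehyde (terminal –CHO), so the name ends in -al.
The chain contains a C=C double bond, so the unsaturation ending is -ene.
Number the chain so that the aldehyde carbon is C-1 by definition.
This places the double bond between C-5 and C-6; a fluoro group at C-3.
The name is 3-fluorohept-5-enal.

3-fluorohept-5-enal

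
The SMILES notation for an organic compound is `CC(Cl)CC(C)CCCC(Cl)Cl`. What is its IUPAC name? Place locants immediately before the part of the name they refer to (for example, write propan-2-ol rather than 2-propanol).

The longest continuous carbon chain has 8 atoms, so the parent hydride is octane.
Choose the numbering such that the substituent locant set {1,1,5,7} is lower than {2,4,8,8} at the first point of difference.
That gives chloro groups at C-1 (×2) and C-7; a methyl group at C-5.
Prefixes are listed alphabetically: chloro, methyl.
Assembling the pieces gives 1,1,7-trichloro-5-methyloctane.

1,1,7-trichloro-5-methyloctane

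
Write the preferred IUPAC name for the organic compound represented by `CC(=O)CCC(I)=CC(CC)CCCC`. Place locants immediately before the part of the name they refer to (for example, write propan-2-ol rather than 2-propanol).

Counting along the main chain through the carbonyl and the multiple bond gives 11 carbons: the parent is undecane.
A ketone (C=O on an internal carbon) is the principal characteristic group, giving the suffix -one.
A C=C double bond in the chain gives the infix -ene-.
Number the chain so that numbering from this end puts the carbonyl group at C-2 rather than C-10.
This places the carbonyl at C-2; the double bond between C-5 and C-6; an ethyl group at C-7; an iodo group at C-5.
The substituents are ordered alphabetically, ignoring any di-/tri- multipliers.
The name is 7-ethyl-5-iodoundec-5-en-2-one.

7-ethyl-5-iodoundec-5-en-2-one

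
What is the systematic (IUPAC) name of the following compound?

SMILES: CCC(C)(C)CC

The parent chain contains 5 carbons (pentane).
Both numbering directions give the same locant set; either may be used.
With this numbering: two methyl groups at C-3.
Assembling the pieces gives 3,3-dimethylpentane.

3,3-dimethylpentane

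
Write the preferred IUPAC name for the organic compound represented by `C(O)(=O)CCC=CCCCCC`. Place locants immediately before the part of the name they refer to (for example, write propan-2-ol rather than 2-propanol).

dec-4-enoic acid

The longest carbon chain that includes the –COOH group and the multiple bond has 10 carbons, so the parent hydride is decane.
The principal characteristic group is a carboxylic acid (terminal –COOH), named with the suffix -oic acid.
There is one C=C double bond, indicated by the ending -ene.
Number the chain so that the carboxylic acid carbon is C-1 by definition.
With this numbering: the double bond between C-4 and C-5.
Putting it together: dec-4-enoic acid.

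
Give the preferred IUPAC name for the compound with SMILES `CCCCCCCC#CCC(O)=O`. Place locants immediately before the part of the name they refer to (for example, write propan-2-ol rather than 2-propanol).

The longest carbon chain that includes the –COOH group and the multiple bond has 11 carbons, so the parent hydride is undecane.
The highest-priority functional group is a carboxylic acid (terminal –COOH), so the name ends in -oic acid.
A C≡C triple bond in the chain gives the infix -yne-.
Number the chain so that the carboxylic acid carbon is C-1 by definition.
With this numbering: the triple bond between C-3 and C-4.
Assembling the pieces gives undec-3-ynoic acid.

undec-3-ynoic acid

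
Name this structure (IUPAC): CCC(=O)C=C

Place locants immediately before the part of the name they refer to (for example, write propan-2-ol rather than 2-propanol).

Counting along the main chain through the carbonyl and the multiple bond gives 5 carbons: the parent is pentane.
The highest-priority functional group is a ketone (C=O on an internal carbon), so the name ends in -one.
A C=C double bond in the chain gives the infix -ene-.
Choose the numbering such that numbering from this end puts the double bond at C-1 rather than C-4.
That gives the carbonyl at C-3; the double bond between C-1 and C-2.
Assembling the pieces gives pent-1-en-3-one.

pent-1-en-3-one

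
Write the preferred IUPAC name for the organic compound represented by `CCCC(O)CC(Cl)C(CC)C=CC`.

Counting along the main chain through the –OH group and the multiple bond gives 10 carbons: the parent is decane.
An alcohol (–OH) is the principal characteristic group, giving the suffix -ol.
The chain contains a C=C double bond, so the unsaturation ending is -ene.
Number the chain so that numbering from this end puts the hydroxyl group at C-4 rather than C-7.
That gives the hydroxyl at C-4; the double bond between C-8 and C-9; a chloro group at C-6; an ethyl group at C-7.
Substituent prefixes are cited in alphabetical order (multiplying prefixes like di-/tri- are ignored for ordering).
Putting it together: 6-chloro-7-ethyldec-8-en-4-ol.

6-chloro-7-ethyldec-8-en-4-ol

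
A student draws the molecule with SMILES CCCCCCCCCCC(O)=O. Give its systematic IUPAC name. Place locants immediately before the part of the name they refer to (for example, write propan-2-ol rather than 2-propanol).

Counting along the main chain through the –COOH group gives 11 carbons: the parent is undecane.
A carboxylic acid (terminal –COOH) is the principal characteristic group, giving the suffix -oic acid.
Number the chain so that the carboxylic acid carbon is C-1 by definition.
Putting it together: undecanoic acid.

undecanoic acid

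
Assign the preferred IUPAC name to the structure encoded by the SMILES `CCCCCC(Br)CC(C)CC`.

5-bromo-3-methyldecane

The longest carbon chain is 10 atoms: the parent is decane.
Choose the numbering such that the substituent locant set {3,5} is lower than {6,8} at the first point of difference.
That gives a bromo group at C-5; a methyl group at C-3.
Prefixes are listed alphabetically: bromo, methyl.
Assembling the pieces gives 5-bromo-3-methyldecane.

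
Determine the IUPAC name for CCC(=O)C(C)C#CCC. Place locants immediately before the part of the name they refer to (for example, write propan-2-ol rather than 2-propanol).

The longest carbon chain that includes the carbonyl and the multiple bond has 8 carbons, so the parent hydride is octane.
The principal characteristic group is a ketone (C=O on an internal carbon), named with the suffix -one.
There is one C≡C triple bond, indicated by the ending -yne.
Choose the numbering such that numbering from this end puts the carbonyl group at C-3 rather than C-6.
This places the carbonyl at C-3; the triple bond between C-5 and C-6; a methyl group at C-4.
Putting it together: 4-methyloct-5-yn-3-one.

4-methyloct-5-yn-3-one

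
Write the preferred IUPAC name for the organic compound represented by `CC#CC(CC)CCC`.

4-ethylhept-2-yne

The longest carbon chain that includes the multiple bond has 7 carbons, so the parent hydride is heptane.
A C≡C triple bond in the chain gives the infix -yne-.
The numbering direction is chosen so that numbering from this end puts the triple bond at C-2 rather than C-5.
With this numbering: the triple bond between C-2 and C-3; an ethyl group at C-4.
Putting it together: 4-ethylhept-2-yne.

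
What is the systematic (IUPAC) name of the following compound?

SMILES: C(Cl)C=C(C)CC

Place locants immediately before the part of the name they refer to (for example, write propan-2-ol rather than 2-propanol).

1-chloro-3-methylpent-2-ene

The longest carbon chain that includes the multiple bond has 5 carbons, so the parent hydride is pentane.
The chain contains a C=C double bond, so the unsaturation ending is -ene.
Number the chain so that numbering from this end puts the double bond at C-2 rather than C-3.
This places the double bond between C-2 and C-3; a chloro group at C-1; a methyl group at C-3.
The substituents are ordered alphabetically, ignoring any di-/tri- multipliers.
Assembling the pieces gives 1-chloro-3-methylpent-2-ene.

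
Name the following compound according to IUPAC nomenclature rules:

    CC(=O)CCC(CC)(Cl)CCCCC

5-chloro-5-ethyldecan-2-one

Counting along the main chain through the carbonyl gives 10 carbons: the parent is decane.
A ketone (C=O on an internal carbon) is the principal characteristic group, giving the suffix -one.
Choose the numbering such that numbering from this end puts the carbonyl group at C-2 rather than C-9.
This places the carbonyl at C-2; a chloro group at C-5; an ethyl group at C-5.
Prefixes are listed alphabetically: chloro, ethyl.
Assembling the pieces gives 5-chloro-5-ethyldecan-2-one.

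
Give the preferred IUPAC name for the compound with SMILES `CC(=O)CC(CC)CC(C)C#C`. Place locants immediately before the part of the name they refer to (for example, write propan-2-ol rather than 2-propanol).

Counting along the main chain through the carbonyl and the multiple bond gives 8 carbons: the parent is octane.
A ketone (C=O on an internal carbon) is the principal characteristic group, giving the suffix -one.
The chain contains a C≡C triple bond, so the unsaturation ending is -yne.
Choose the numbering such that numbering from this end puts the carbonyl group at C-2 rather than C-7.
This places the carbonyl at C-2; the triple bond between C-7 and C-8; an ethyl group at C-4; a methyl group at C-6.
The substituents are ordered alphabetically, ignoring any di-/tri- multipliers.
Assembling the pieces gives 4-ethyl-6-methyloct-7-yn-2-one.

4-ethyl-6-methyloct-7-yn-2-one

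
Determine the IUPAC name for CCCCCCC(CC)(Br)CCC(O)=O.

The longest chain bearing the –COOH group is 10 carbons long (decane).
A carboxylic acid (terminal –COOH) is the principal characteristic group, giving the suffix -oic acid.
Choose the numbering such that the carboxylic acid carbon is C-1 by definition.
With this numbering: a bromo group at C-4; an ethyl group at C-4.
Substituent prefixes are cited in alphabetical order (multiplying prefixes like di-/tri- are ignored for ordering).
The name is 4-bromo-4-ethyldecanoic acid.

4-bromo-4-ethyldecanoic acid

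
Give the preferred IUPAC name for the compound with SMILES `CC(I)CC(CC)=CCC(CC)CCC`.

The longest carbon chain that includes the multiple bond has 10 carbons, so the parent hydride is decane.
A C=C double bond in the chain gives the infix -ene-.
The numbering direction is chosen so that numbering from this end puts the double bond at C-4 rather than C-6.
This places the double bond between C-4 and C-5; ethyl groups at C-4 and C-7; an iodo group at C-2.
Prefixes are listed alphabetically: ethyl, iodo.
Assembling the pieces gives 4,7-diethyl-2-iododec-4-ene.

4,7-diethyl-2-iododec-4-ene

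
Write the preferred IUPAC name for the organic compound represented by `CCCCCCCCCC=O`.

The longest carbon chain that includes the –CHO group has 10 carbons, so the parent hydride is decane.
The principal characteristic group is an aldehyde (terminal –CHO), named with the suffix -al.
Number the chain so that the aldehyde carbon is C-1 by definition.
Assembling the pieces gives decanal.

decanal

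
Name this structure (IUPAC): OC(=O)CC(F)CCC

The longest chain bearing the –COOH group is 6 carbons long (hexane).
The principal characteristic group is a carboxylic acid (terminal –COOH), named with the suffix -oic acid.
Choose the numbering such that the carboxylic acid carbon is C-1 by definition.
That gives a fluoro group at C-3.
Assembling the pieces gives 3-fluorohexanoic acid.

3-fluorohexanoic acid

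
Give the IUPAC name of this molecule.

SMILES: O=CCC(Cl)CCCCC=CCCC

The longest chain bearing the –CHO group and the multiple bond is 12 carbons long (dodecane).
An aldehyde (terminal –CHO) is the principal characteristic group, giving the suffix -al.
A C=C double bond in the chain gives the infix -ene-.
Number the chain so that the aldehyde carbon is C-1 by definition.
That gives the double bond between C-8 and C-9; a chloro group at C-3.
Assembling the pieces gives 3-chlorododec-8-enal.

3-chlorododec-8-enal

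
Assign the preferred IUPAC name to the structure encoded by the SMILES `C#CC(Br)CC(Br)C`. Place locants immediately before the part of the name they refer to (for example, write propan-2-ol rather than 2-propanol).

3,5-dibromohex-1-yne

The longest carbon chain that includes the multiple bond has 6 carbons, so the parent hydride is hexane.
There is one C≡C triple bond, indicated by the ending -yne.
The numbering direction is chosen so that numbering from this end puts the triple bond at C-1 rather than C-5.
This places the triple bond between C-1 and C-2; bromo groups at C-3 and C-5.
Assembling the pieces gives 3,5-dibromohex-1-yne.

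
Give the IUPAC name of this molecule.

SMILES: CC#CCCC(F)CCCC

Counting along the main chain through the multiple bond gives 10 carbons: the parent is decane.
A C≡C triple bond in the chain gives the infix -yne-.
Choose the numbering such that numbering from this end puts the triple bond at C-2 rather than C-8.
That gives the triple bond between C-2 and C-3; a fluoro group at C-6.
Assembling the pieces gives 6-fluorodec-2-yne.

6-fluorodec-2-yne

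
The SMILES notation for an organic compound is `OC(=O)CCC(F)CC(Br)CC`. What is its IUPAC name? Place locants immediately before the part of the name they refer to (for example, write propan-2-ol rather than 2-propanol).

Counting along the main chain through the –COOH group gives 8 carbons: the parent is octane.
The highest-priority functional group is a carboxylic acid (terminal –COOH), so the name ends in -oic acid.
The numbering direction is chosen so that the carboxylic acid carbon is C-1 by definition.
This places a bromo group at C-6; a fluoro group at C-4.
The substituents are ordered alphabetically, ignoring any di-/tri- multipliers.
Assembling the pieces gives 6-bromo-4-fluorooctanoic acid.

6-bromo-4-fluorooctanoic acid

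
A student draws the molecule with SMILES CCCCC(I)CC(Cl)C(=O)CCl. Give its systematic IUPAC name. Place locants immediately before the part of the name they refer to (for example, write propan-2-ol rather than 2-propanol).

1,3-dichloro-5-iodononan-2-one

Counting along the main chain through the carbonyl gives 9 carbons: the parent is nonane.
The principal characteristic group is a ketone (C=O on an internal carbon), named with the suffix -one.
Number the chain so that numbering from this end puts the carbonyl group at C-2 rather than C-8.
With this numbering: the carbonyl at C-2; chloro groups at C-1 and C-3; an iodo group at C-5.
Substituent prefixes are cited in alphabetical order (multiplying prefixes like di-/tri- are ignored for ordering).
The name is 1,3-dichloro-5-iodononan-2-one.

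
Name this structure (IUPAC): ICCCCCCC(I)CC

1,7-diiodononane

The parent chain contains 9 carbons (nonane).
Number the chain so that the substituent locant set {1,7} is lower than {3,9} at the first point of difference.
With this numbering: iodo groups at C-1 and C-7.
Putting it together: 1,7-diiodononane.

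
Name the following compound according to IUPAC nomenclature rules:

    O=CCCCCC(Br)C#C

6-bromooct-7-ynal

The longest carbon chain that includes the –CHO group and the multiple bond has 8 carbons, so the parent hydride is octane.
An aldehyde (terminal –CHO) is the principal characteristic group, giving the suffix -al.
A C≡C triple bond in the chain gives the infix -yne-.
Number the chain so that the aldehyde carbon is C-1 by definition.
This places the triple bond between C-7 and C-8; a bromo group at C-6.
Putting it together: 6-bromooct-7-ynal.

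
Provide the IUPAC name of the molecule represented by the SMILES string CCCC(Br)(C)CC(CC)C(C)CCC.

4-bromo-6-ethyl-4,7-dimethyldecane

The longest carbon chain is 10 atoms: the parent is decane.
Number the chain so that the substituent locant set {4,4,6,7} is lower than {4,5,7,7} at the first point of difference.
With this numbering: a bromo group at C-4; an ethyl group at C-6; methyl groups at C-4 and C-7.
Substituent prefixes are cited in alphabetical order (multiplying prefixes like di-/tri- are ignored for ordering).
Assembling the pieces gives 4-bromo-6-ethyl-4,7-dimethyldecane.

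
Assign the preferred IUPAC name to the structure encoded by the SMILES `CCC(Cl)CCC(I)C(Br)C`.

2-bromo-6-chloro-3-iodooctane

The parent chain contains 8 carbons (octane).
Choose the numbering such that the substituent locant set {2,3,6} is lower than {3,6,7} at the first point of difference.
This places a bromo group at C-2; a chloro group at C-6; an iodo group at C-3.
Substituent prefixes are cited in alphabetical order (multiplying prefixes like di-/tri- are ignored for ordering).
Putting it together: 2-bromo-6-chloro-3-iodooctane.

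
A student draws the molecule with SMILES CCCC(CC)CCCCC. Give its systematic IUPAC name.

4-ethylnonane

The longest continuous carbon chain has 9 atoms, so the parent hydride is nonane.
Choose the numbering such that the substituent locant set {4} is lower than {6} at the first point of difference.
This places an ethyl group at C-4.
The name is 4-ethylnonane.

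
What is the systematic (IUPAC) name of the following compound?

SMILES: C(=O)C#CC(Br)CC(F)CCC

4-bromo-6-fluoronon-2-ynal

The longest chain bearing the –CHO group and the multiple bond is 9 carbons long (nonane).
The highest-priority functional group is an aldehyde (terminal –CHO), so the name ends in -al.
A C≡C triple bond in the chain gives the infix -yne-.
Number the chain so that the aldehyde carbon is C-1 by definition.
With this numbering: the triple bond between C-2 and C-3; a bromo group at C-4; a fluoro group at C-6.
Prefixes are listed alphabetically: bromo, fluoro.
Putting it together: 4-bromo-6-fluoronon-2-ynal.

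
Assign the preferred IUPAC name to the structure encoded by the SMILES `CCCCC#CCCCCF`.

1-fluorodec-5-yne

The longest carbon chain that includes the multiple bond has 10 carbons, so the parent hydride is decane.
There is one C≡C triple bond, indicated by the ending -yne.
The numbering direction is chosen so that the substituent locant set {1} is lower than {10} at the first point of difference.
This places the triple bond between C-5 and C-6; a fluoro group at C-1.
The name is 1-fluorodec-5-yne.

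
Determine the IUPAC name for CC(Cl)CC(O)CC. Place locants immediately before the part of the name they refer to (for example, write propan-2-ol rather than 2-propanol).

5-chlorohexan-3-ol

The longest carbon chain that includes the –OH group has 6 carbons, so the parent hydride is hexane.
The highest-priority functional group is an alcohol (–OH), so the name ends in -ol.
Choose the numbering such that numbering from this end puts the hydroxyl group at C-3 rather than C-4.
With this numbering: the hydroxyl at C-3; a chloro group at C-5.
Putting it together: 5-chlorohexan-3-ol.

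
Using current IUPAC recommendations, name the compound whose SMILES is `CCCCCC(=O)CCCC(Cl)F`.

The longest carbon chain that includes the carbonyl has 10 carbons, so the parent hydride is decane.
The principal characteristic group is a ketone (C=O on an internal carbon), named with the suffix -one.
Number the chain so that numbering from this end puts the carbonyl group at C-5 rather than C-6.
That gives the carbonyl at C-5; a chloro group at C-1; a fluoro group at C-1.
Prefixes are listed alphabetically: chloro, fluoro.
Assembling the pieces gives 1-chloro-1-fluorodecan-5-one.

1-chloro-1-fluorodecan-5-one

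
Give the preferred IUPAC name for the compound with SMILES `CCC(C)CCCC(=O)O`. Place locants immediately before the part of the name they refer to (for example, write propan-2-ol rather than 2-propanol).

Counting along the main chain through the –COOH group gives 7 carbons: the parent is heptane.
The principal characteristic group is a carboxylic acid (terminal –COOH), named with the suffix -oic acid.
Number the chain so that the carboxylic acid carbon is C-1 by definition.
This places a methyl group at C-5.
Assembling the pieces gives 5-methylheptanoic acid.

5-methylheptanoic acid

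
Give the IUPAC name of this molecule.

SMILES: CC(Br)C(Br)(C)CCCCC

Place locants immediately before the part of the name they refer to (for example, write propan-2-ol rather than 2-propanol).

The longest carbon chain is 8 atoms: the parent is octane.
Number the chain so that the substituent locant set {2,3,3} is lower than {6,6,7} at the first point of difference.
That gives bromo groups at C-2 and C-3; a methyl group at C-3.
Prefixes are listed alphabetically: bromo, methyl.
The name is 2,3-dibromo-3-methyloctane.

2,3-dibromo-3-methyloctane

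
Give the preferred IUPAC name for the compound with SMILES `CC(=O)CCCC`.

Counting along the main chain through the carbonyl gives 6 carbons: the parent is hexane.
The highest-priority functional group is a ketone (C=O on an internal carbon), so the name ends in -one.
Number the chain so that numbering from this end puts the carbonyl group at C-2 rather than C-5.
This places the carbonyl at C-2.
The name is hexan-2-one.

hexan-2-one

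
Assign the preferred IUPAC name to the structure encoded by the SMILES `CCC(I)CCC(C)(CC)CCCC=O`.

5-ethyl-8-iodo-5-methyldecanal

The longest carbon chain that includes the –CHO group has 10 carbons, so the parent hydride is decane.
An aldehyde (terminal –CHO) is the principal characteristic group, giving the suffix -al.
Number the chain so that the aldehyde carbon is C-1 by definition.
This places an ethyl group at C-5; an iodo group at C-8; a methyl group at C-5.
Prefixes are listed alphabetically: ethyl, iodo, methyl.
Putting it together: 5-ethyl-8-iodo-5-methyldecanal.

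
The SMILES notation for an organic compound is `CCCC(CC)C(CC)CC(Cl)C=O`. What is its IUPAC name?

The longest carbon chain that includes the –CHO group has 8 carbons, so the parent hydride is octane.
The principal characteristic group is an aldehyde (terminal –CHO), named with the suffix -al.
The numbering direction is chosen so that the aldehyde carbon is C-1 by definition.
That gives a chloro group at C-2; ethyl groups at C-4 and C-5.
Substituent prefixes are cited in alphabetical order (multiplying prefixes like di-/tri- are ignored for ordering).
The name is 2-chloro-4,5-diethyloctanal.

2-chloro-4,5-diethyloctanal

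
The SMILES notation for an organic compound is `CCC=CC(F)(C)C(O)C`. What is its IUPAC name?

3-fluoro-3-methylhept-4-en-2-ol

Counting along the main chain through the –OH group and the multiple bond gives 7 carbons: the parent is heptane.
The highest-priority functional group is an alcohol (–OH), so the name ends in -ol.
The chain contains a C=C double bond, so the unsaturation ending is -ene.
Choose the numbering such that numbering from this end puts the hydroxyl group at C-2 rather than C-6.
That gives the hydroxyl at C-2; the double bond between C-4 and C-5; a fluoro group at C-3; a methyl group at C-3.
Substituent prefixes are cited in alphabetical order (multiplying prefixes like di-/tri- are ignored for ordering).
Assembling the pieces gives 3-fluoro-3-methylhept-4-en-2-ol.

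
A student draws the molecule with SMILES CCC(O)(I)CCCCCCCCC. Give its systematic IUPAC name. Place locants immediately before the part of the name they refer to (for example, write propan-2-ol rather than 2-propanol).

3-iodododecan-3-ol

The longest chain bearing the –OH group is 12 carbons long (dodecane).
An alcohol (–OH) is the principal characteristic group, giving the suffix -ol.
The numbering direction is chosen so that numbering from this end puts the hydroxyl group at C-3 rather than C-10.
This places the hydroxyl at C-3; an iodo group at C-3.
Assembling the pieces gives 3-iodododecan-3-ol.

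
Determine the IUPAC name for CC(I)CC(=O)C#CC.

The longest chain bearing the carbonyl and the multiple bond is 7 carbons long (heptane).
A ketone (C=O on an internal carbon) is the principal characteristic group, giving the suffix -one.
The chain contains a C≡C triple bond, so the unsaturation ending is -yne.
Number the chain so that numbering from this end puts the triple bond at C-2 rather than C-5.
This places the carbonyl at C-4; the triple bond between C-2 and C-3; an iodo group at C-6.
Assembling the pieces gives 6-iodohept-2-yn-4-one.

6-iodohept-2-yn-4-one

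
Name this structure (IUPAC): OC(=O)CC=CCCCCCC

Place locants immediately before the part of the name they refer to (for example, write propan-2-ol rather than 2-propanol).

The longest carbon chain that includes the –COOH group and the multiple bond has 10 carbons, so the parent hydride is decane.
A carboxylic acid (terminal –COOH) is the principal characteristic group, giving the suffix -oic acid.
The chain contains a C=C double bond, so the unsaturation ending is -ene.
The numbering direction is chosen so that the carboxylic acid carbon is C-1 by definition.
With this numbering: the double bond between C-3 and C-4.
Assembling the pieces gives dec-3-enoic acid.

dec-3-enoic acid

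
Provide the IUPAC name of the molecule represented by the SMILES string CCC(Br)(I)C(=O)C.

The longest carbon chain that includes the carbonyl has 5 carbons, so the parent hydride is pentane.
The highest-priority functional group is a ketone (C=O on an internal carbon), so the name ends in -one.
Number the chain so that numbering from this end puts the carbonyl group at C-2 rather than C-4.
That gives the carbonyl at C-2; a bromo group at C-3; an iodo group at C-3.
Prefixes are listed alphabetically: bromo, iodo.
Assembling the pieces gives 3-bromo-3-iodopentan-2-one.

3-bromo-3-iodopentan-2-one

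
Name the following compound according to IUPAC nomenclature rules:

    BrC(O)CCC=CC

Counting along the main chain through the –OH group and the multiple bond gives 6 carbons: the parent is hexane.
The highest-priority functional group is an alcohol (–OH), so the name ends in -ol.
There is one C=C double bond, indicated by the ending -ene.
Choose the numbering such that numbering from this end puts the hydroxyl group at C-1 rather than C-6.
With this numbering: the hydroxyl at C-1; the double bond between C-4 and C-5; a bromo group at C-1.
Putting it together: 1-bromohex-4-en-1-ol.

1-bromohex-4-en-1-ol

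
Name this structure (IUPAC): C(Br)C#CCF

1-bromo-4-fluorobut-2-yne

The longest carbon chain that includes the multiple bond has 4 carbons, so the parent hydride is butane.
The chain contains a C≡C triple bond, so the unsaturation ending is -yne.
Number the chain so that the locant sets are identical either way, so the alphabetically earlier bromo substituent takes the lower locant (1 rather than 4).
This places the triple bond between C-2 and C-3; a bromo group at C-1; a fluoro group at C-4.
Prefixes are listed alphabetically: bromo, fluoro.
The name is 1-bromo-4-fluorobut-2-yne.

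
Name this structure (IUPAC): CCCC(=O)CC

hexan-3-one

The longest carbon chain that includes the carbonyl has 6 carbons, so the parent hydride is hexane.
The principal characteristic group is a ketone (C=O on an internal carbon), named with the suffix -one.
Number the chain so that numbering from this end puts the carbonyl group at C-3 rather than C-4.
That gives the carbonyl at C-3.
Assembling the pieces gives hexan-3-one.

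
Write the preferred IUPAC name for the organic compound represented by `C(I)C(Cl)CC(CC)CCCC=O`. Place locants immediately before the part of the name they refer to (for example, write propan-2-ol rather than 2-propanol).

7-chloro-5-ethyl-8-iodooctanal

Counting along the main chain through the –CHO group gives 8 carbons: the parent is octane.
An aldehyde (terminal –CHO) is the principal characteristic group, giving the suffix -al.
Number the chain so that the aldehyde carbon is C-1 by definition.
That gives a chloro group at C-7; an ethyl group at C-5; an iodo group at C-8.
The substituents are ordered alphabetically, ignoring any di-/tri- multipliers.
Assembling the pieces gives 7-chloro-5-ethyl-8-iodooctanal.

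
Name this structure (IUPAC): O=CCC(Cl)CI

The longest carbon chain that includes the –CHO group has 4 carbons, so the parent hydride is butane.
An aldehyde (terminal –CHO) is the principal characteristic group, giving the suffix -al.
Choose the numbering such that the aldehyde carbon is C-1 by definition.
This places a chloro group at C-3; an iodo group at C-4.
Prefixes are listed alphabetically: chloro, iodo.
The name is 3-chloro-4-iodobutanal.

3-chloro-4-iodobutanal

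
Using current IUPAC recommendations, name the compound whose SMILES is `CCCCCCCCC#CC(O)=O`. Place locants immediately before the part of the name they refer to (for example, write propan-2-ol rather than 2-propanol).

undec-2-ynoic acid

The longest carbon chain that includes the –COOH group and the multiple bond has 11 carbons, so the parent hydride is undecane.
The highest-priority functional group is a carboxylic acid (terminal –COOH), so the name ends in -oic acid.
A C≡C triple bond in the chain gives the infix -yne-.
Number the chain so that the carboxylic acid carbon is C-1 by definition.
With this numbering: the triple bond between C-2 and C-3.
Assembling the pieces gives undec-2-ynoic acid.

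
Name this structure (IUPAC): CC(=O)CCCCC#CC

non-7-yn-2-one

The longest carbon chain that includes the carbonyl and the multiple bond has 9 carbons, so the parent hydride is nonane.
A ketone (C=O on an internal carbon) is the principal characteristic group, giving the suffix -one.
There is one C≡C triple bond, indicated by the ending -yne.
Choose the numbering such that numbering from this end puts the carbonyl group at C-2 rather than C-8.
This places the carbonyl at C-2; the triple bond between C-7 and C-8.
Putting it together: non-7-yn-2-one.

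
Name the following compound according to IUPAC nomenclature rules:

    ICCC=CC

The longest chain bearing the multiple bond is 5 carbons long (pentane).
The chain contains a C=C double bond, so the unsaturation ending is -ene.
Number the chain so that numbering from this end puts the double bond at C-2 rather than C-3.
With this numbering: the double bond between C-2 and C-3; an iodo group at C-5.
The name is 5-iodopent-2-ene.

5-iodopent-2-ene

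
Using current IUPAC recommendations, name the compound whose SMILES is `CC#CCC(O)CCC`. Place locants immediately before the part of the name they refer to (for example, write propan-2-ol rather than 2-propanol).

The longest chain bearing the –OH group and the multiple bond is 8 carbons long (octane).
The highest-priority functional group is an alcohol (–OH), so the name ends in -ol.
The chain contains a C≡C triple bond, so the unsaturation ending is -yne.
The numbering direction is chosen so that numbering from this end puts the hydroxyl group at C-4 rather than C-5.
With this numbering: the hydroxyl at C-4; the triple bond between C-6 and C-7.
Assembling the pieces gives oct-6-yn-4-ol.

oct-6-yn-4-ol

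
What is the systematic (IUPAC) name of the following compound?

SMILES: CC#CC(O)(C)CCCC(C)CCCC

4,8-dimethyldodec-2-yn-4-ol

The longest chain bearing the –OH group and the multiple bond is 12 carbons long (dodecane).
The principal characteristic group is an alcohol (–OH), named with the suffix -ol.
There is one C≡C triple bond, indicated by the ending -yne.
Number the chain so that numbering from this end puts the hydroxyl group at C-4 rather than C-9.
This places the hydroxyl at C-4; the triple bond between C-2 and C-3; methyl groups at C-4 and C-8.
Putting it together: 4,8-dimethyldodec-2-yn-4-ol.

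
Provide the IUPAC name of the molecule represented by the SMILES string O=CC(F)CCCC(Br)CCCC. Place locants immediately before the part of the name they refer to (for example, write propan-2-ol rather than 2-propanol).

6-bromo-2-fluorodecanal

The longest chain bearing the –CHO group is 10 carbons long (decane).
An aldehyde (terminal –CHO) is the principal characteristic group, giving the suffix -al.
Number the chain so that the aldehyde carbon is C-1 by definition.
That gives a bromo group at C-6; a fluoro group at C-2.
Prefixes are listed alphabetically: bromo, fluoro.
The name is 6-bromo-2-fluorodecanal.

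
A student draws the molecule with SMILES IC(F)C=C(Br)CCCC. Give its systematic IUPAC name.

The longest chain bearing the multiple bond is 7 carbons long (heptane).
There is one C=C double bond, indicated by the ending -ene.
The numbering direction is chosen so that numbering from this end puts the double bond at C-2 rather than C-5.
That gives the double bond between C-2 and C-3; a bromo group at C-3; a fluoro group at C-1; an iodo group at C-1.
The substituents are ordered alphabetically, ignoring any di-/tri- multipliers.
Assembling the pieces gives 3-bromo-1-fluoro-1-iodohept-2-ene.

3-bromo-1-fluoro-1-iodohept-2-ene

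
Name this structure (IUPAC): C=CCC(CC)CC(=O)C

The longest chain bearing the carbonyl and the multiple bond is 7 carbons long (heptane).
The highest-priority functional group is a ketone (C=O on an internal carbon), so the name ends in -one.
The chain contains a C=C double bond, so the unsaturation ending is -ene.
Choose the numbering such that numbering from this end puts the carbonyl group at C-2 rather than C-6.
This places the carbonyl at C-2; the double bond between C-6 and C-7; an ethyl group at C-4.
Assembling the pieces gives 4-ethylhept-6-en-2-one.

4-ethylhept-6-en-2-one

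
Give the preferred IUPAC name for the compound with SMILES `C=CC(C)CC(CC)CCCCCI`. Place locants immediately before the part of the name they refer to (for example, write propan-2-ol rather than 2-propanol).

5-ethyl-10-iodo-3-methyldec-1-ene

The longest carbon chain that includes the multiple bond has 10 carbons, so the parent hydride is decane.
A C=C double bond in the chain gives the infix -ene-.
The numbering direction is chosen so that numbering from this end puts the double bond at C-1 rather than C-9.
This places the double bond between C-1 and C-2; an ethyl group at C-5; an iodo group at C-10; a methyl group at C-3.
Substituent prefixes are cited in alphabetical order (multiplying prefixes like di-/tri- are ignored for ordering).
The name is 5-ethyl-10-iodo-3-methyldec-1-ene.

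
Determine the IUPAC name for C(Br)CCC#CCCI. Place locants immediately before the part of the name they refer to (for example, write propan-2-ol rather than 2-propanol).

The longest chain bearing the multiple bond is 7 carbons long (heptane).
A C≡C triple bond in the chain gives the infix -yne-.
The numbering direction is chosen so that numbering from this end puts the triple bond at C-3 rather than C-4.
This places the triple bond between C-3 and C-4; a bromo group at C-7; an iodo group at C-1.
The substituents are ordered alphabetically, ignoring any di-/tri- multipliers.
Putting it together: 7-bromo-1-iodohept-3-yne.

7-bromo-1-iodohept-3-yne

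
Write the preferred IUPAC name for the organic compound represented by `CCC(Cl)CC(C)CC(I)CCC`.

3-chloro-7-iodo-5-methyldecane

The longest carbon chain is 10 atoms: the parent is decane.
The numbering direction is chosen so that the substituent locant set {3,5,7} is lower than {4,6,8} at the first point of difference.
This places a chloro group at C-3; an iodo group at C-7; a methyl group at C-5.
Substituent prefixes are cited in alphabetical order (multiplying prefixes like di-/tri- are ignored for ordering).
Assembling the pieces gives 3-chloro-7-iodo-5-methyldecane.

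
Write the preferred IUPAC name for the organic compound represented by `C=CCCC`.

pent-1-ene

The longest carbon chain that includes the multiple bond has 5 carbons, so the parent hydride is pentane.
The chain contains a C=C double bond, so the unsaturation ending is -ene.
The numbering direction is chosen so that numbering from this end puts the double bond at C-1 rather than C-4.
With this numbering: the double bond between C-1 and C-2.
Putting it together: pent-1-ene.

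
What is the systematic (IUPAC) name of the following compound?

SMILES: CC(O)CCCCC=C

oct-7-en-2-ol

The longest chain bearing the –OH group and the multiple bond is 8 carbons long (octane).
The principal characteristic group is an alcohol (–OH), named with the suffix -ol.
There is one C=C double bond, indicated by the ending -ene.
The numbering direction is chosen so that numbering from this end puts the hydroxyl group at C-2 rather than C-7.
This places the hydroxyl at C-2; the double bond between C-7 and C-8.
The name is oct-7-en-2-ol.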